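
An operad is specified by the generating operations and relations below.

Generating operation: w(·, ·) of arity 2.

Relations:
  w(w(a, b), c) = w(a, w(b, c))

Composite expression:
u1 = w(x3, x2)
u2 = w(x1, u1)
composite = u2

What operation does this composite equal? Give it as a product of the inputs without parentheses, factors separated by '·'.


x1 · x3 · x2

All parenthesizations of w agree; list the x-inputs left to right.
w(x3, x2) spells out as x3 · x2
w(x1, w(x3, x2)) spells out as x1 · x3 · x2


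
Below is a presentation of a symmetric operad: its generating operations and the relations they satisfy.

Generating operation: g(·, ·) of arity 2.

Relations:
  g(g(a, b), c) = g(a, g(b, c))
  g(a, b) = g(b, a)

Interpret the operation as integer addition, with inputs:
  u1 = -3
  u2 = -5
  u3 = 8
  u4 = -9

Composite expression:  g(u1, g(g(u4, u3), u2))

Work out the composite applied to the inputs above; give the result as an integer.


-9


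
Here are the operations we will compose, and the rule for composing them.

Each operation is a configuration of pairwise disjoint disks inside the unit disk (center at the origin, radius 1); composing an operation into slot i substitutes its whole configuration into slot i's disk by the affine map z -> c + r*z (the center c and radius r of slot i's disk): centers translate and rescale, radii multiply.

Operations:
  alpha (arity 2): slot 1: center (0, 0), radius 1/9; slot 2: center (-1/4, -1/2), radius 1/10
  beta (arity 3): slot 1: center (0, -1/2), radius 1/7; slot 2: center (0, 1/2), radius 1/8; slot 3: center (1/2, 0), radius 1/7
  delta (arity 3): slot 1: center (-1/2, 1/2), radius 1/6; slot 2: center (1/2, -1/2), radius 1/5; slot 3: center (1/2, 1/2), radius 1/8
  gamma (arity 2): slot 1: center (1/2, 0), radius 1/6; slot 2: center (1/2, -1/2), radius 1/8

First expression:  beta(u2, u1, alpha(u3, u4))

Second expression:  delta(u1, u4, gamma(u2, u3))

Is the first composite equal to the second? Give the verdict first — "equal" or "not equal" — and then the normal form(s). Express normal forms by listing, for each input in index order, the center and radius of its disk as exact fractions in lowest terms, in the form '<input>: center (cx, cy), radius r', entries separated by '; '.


not equal: they reduce to u1: center (0, 1/2), radius 1/8; u2: center (0, -1/2), radius 1/7; u3: center (1/2, 0), radius 1/63; u4: center (13/28, -1/14), radius 1/70 and u1: center (-1/2, 1/2), radius 1/6; u2: center (9/16, 1/2), radius 1/48; u3: center (9/16, 7/16), radius 1/64; u4: center (1/2, -1/2), radius 1/5

The first expression reduces to u1: center (0, 1/2), radius 1/8; u2: center (0, -1/2), radius 1/7; u3: center (1/2, 0), radius 1/63; u4: center (13/28, -1/14), radius 1/70
The second expression reduces to u1: center (-1/2, 1/2), radius 1/6; u2: center (9/16, 1/2), radius 1/48; u3: center (9/16, 7/16), radius 1/64; u4: center (1/2, -1/2), radius 1/5
Different reductions; not equal.


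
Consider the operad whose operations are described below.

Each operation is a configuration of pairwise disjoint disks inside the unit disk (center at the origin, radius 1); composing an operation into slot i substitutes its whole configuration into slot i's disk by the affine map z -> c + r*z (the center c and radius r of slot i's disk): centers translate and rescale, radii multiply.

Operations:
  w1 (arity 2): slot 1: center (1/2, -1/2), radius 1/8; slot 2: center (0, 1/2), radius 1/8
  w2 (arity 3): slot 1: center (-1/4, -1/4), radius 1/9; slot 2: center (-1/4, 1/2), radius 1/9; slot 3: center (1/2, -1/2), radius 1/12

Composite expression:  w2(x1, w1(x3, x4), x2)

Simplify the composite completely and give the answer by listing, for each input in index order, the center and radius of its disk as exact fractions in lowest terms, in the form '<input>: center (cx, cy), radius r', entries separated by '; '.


x1: center (-1/4, -1/4), radius 1/9; x2: center (1/2, -1/2), radius 1/12; x3: center (-7/36, 4/9), radius 1/72; x4: center (-1/4, 5/9), radius 1/72

Below w2, radii multiply path by path; the x-disk centers shift.
for x1, the 1-step affine chain lands on center (-1/4, -1/4), radius 1/9
for x3, the 2-step affine chain lands on center (-7/36, 4/9), radius 1/72
for x4, the 2-step affine chain lands on center (-1/4, 5/9), radius 1/72
for x2, the 1-step affine chain lands on center (1/2, -1/2), radius 1/12


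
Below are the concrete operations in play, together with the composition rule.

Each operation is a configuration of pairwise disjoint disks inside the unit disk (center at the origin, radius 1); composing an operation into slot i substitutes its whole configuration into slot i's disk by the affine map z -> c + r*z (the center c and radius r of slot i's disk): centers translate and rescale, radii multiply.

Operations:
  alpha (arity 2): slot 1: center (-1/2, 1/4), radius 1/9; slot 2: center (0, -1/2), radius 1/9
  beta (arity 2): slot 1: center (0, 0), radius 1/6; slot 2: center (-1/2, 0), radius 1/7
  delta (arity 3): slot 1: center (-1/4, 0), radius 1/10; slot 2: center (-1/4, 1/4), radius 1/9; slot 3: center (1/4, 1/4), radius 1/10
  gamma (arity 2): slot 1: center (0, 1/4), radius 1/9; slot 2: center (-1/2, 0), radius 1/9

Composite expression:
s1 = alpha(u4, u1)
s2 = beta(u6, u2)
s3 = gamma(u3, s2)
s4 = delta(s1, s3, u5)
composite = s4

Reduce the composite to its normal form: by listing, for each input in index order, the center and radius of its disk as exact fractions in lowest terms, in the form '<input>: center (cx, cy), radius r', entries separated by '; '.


u1: center (-1/4, -1/20), radius 1/90; u2: center (-101/324, 1/4), radius 1/567; u3: center (-1/4, 5/18), radius 1/81; u4: center (-3/10, 1/40), radius 1/90; u5: center (1/4, 1/4), radius 1/10; u6: center (-11/36, 1/4), radius 1/486

Follow each u-input down from delta: c' goes to c + r*c', radius to r*r'.
for u4, the 2-step affine chain lands on center (-3/10, 1/40), radius 1/90
for u1, the 2-step affine chain lands on center (-1/4, -1/20), radius 1/90
for u3, the 2-step affine chain lands on center (-1/4, 5/18), radius 1/81
for u6, the 3-step affine chain lands on center (-11/36, 1/4), radius 1/486
for u2, the 3-step affine chain lands on center (-101/324, 1/4), radius 1/567
for u5, the 1-step affine chain lands on center (1/4, 1/4), radius 1/10


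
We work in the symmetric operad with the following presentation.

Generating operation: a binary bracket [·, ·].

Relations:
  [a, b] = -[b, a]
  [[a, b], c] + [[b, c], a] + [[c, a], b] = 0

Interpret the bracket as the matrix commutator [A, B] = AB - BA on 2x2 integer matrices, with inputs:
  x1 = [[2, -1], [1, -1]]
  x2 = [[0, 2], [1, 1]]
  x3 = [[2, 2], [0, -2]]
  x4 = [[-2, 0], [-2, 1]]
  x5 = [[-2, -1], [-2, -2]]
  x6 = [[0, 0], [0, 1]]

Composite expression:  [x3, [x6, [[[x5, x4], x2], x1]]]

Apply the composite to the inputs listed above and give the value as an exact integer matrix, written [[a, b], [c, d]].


[[0, -60], [0, 0]]


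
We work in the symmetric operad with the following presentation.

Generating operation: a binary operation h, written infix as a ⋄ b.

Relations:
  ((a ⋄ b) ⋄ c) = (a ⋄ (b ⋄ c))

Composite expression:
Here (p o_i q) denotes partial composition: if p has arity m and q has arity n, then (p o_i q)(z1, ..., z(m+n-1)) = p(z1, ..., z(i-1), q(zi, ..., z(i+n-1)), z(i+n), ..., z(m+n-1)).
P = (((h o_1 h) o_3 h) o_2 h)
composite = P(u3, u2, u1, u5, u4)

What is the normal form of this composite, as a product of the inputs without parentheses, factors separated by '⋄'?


u3 ⋄ u2 ⋄ u1 ⋄ u5 ⋄ u4

The h-tree's shape is irrelevant; the u-reading-order decides.
(u2 ⋄ u1) flattens to u2 ⋄ u1
(u3 ⋄ (u2 ⋄ u1)) flattens to u3 ⋄ u2 ⋄ u1
(u5 ⋄ u4) flattens to u5 ⋄ u4
((u3 ⋄ (u2 ⋄ u1)) ⋄ (u5 ⋄ u4)) flattens to u3 ⋄ u2 ⋄ u1 ⋄ u5 ⋄ u4


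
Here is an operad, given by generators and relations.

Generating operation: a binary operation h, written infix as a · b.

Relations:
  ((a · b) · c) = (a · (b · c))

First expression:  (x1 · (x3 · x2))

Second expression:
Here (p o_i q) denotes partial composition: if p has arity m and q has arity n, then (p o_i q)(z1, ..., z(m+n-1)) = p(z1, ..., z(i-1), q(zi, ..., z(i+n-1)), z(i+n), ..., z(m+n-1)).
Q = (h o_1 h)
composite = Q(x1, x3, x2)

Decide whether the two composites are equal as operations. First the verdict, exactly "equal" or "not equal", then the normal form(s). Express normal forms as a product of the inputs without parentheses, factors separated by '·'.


The first composite normalizes to x1 · x3 · x2
The second composite normalizes to x1 · x3 · x2
One common form — equal.

equal; both compose to x1 · x3 · x2


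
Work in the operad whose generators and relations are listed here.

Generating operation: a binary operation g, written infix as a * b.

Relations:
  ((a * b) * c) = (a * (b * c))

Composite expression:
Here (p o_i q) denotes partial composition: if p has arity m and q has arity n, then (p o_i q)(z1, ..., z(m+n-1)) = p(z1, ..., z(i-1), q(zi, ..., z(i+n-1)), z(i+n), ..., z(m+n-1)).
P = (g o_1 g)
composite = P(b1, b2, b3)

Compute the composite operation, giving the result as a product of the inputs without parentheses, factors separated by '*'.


b1 * b2 * b3

The g-tree's shape is irrelevant; the b-reading-order decides.
(b1 * b2) linearizes to b1 * b2
((b1 * b2) * b3) linearizes to b1 * b2 * b3


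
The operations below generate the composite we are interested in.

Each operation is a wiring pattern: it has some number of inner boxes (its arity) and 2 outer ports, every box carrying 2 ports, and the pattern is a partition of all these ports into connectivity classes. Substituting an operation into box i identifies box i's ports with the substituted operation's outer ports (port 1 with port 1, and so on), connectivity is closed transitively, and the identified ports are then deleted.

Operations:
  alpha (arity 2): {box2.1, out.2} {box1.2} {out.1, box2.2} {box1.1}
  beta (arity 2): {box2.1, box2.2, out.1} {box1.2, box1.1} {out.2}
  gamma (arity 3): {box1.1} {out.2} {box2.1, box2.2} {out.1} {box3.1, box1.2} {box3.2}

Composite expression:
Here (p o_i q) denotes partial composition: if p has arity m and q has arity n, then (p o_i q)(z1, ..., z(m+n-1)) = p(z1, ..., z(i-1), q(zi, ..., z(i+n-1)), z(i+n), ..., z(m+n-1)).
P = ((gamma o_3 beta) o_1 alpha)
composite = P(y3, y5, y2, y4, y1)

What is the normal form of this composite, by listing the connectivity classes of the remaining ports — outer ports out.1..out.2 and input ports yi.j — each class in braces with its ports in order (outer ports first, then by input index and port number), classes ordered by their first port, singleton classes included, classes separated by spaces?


{out.1} {out.2} {y1.1, y1.2, y5.1} {y2.1, y2.2} {y3.1} {y3.2} {y4.1, y4.2} {y5.2}

Connectivity passes through glued gamma-boundaries; trace each wire chain.
through alpha, on inputs (y3, y5): {out.1, y5.2} {out.2, y5.1} {y3.1} {y3.2} (out.j = stage outer ports)
through beta, on inputs (y4, y1): {out.1, y1.1, y1.2} {out.2} {y4.1, y4.2} (out.j = stage outer ports)
through gamma, on inputs (y3, y5, y2, y4, y1): {out.1} {out.2} {y1.1, y1.2, y5.1} {y2.1, y2.2} {y3.1} {y3.2} {y4.1, y4.2} {y5.2} (out.j = stage outer ports)


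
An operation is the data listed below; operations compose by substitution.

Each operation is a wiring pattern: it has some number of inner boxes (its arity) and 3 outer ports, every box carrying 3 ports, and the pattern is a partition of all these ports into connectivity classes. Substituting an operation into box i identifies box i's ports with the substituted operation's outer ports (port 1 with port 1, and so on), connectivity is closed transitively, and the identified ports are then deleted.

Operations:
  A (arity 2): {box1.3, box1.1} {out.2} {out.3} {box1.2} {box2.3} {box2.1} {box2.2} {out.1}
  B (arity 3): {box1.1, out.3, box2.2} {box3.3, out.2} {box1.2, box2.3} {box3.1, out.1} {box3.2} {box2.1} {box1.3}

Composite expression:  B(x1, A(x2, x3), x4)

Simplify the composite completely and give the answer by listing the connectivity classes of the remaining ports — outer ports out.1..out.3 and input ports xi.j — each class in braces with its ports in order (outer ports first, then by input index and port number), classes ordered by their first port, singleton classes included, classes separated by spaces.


Reachability decides: close wires over B-identified ports.
the subtree at A composes to {out.1} {out.2} {out.3} {x2.1, x2.3} {x2.2} {x3.1} {x3.2} {x3.3} on (x2, x3); out.j = own outer ports
the subtree at B composes to {out.1, x4.1} {out.2, x4.3} {out.3, x1.1} {x1.2} {x1.3} {x2.1, x2.3} {x2.2} {x3.1} {x3.2} {x3.3} {x4.2} on (x1, x2, x3, x4); out.j = own outer ports

{out.1, x4.1} {out.2, x4.3} {out.3, x1.1} {x1.2} {x1.3} {x2.1, x2.3} {x2.2} {x3.1} {x3.2} {x3.3} {x4.2}


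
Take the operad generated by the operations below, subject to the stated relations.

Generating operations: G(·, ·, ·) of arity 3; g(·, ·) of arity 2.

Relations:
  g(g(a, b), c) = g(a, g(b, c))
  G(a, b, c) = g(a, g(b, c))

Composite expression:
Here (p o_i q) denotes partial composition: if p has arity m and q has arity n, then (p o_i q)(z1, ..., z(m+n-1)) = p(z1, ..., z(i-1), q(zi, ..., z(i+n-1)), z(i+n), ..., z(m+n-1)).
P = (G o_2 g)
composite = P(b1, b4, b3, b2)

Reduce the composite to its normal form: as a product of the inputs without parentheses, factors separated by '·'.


b1 · b4 · b3 · b2

The G-tree's shape is irrelevant; the b-reading-order decides.
g(b4, b3) collapses to b4 · b3
G(b1, g(b4, b3), b2) collapses to b1 · b4 · b3 · b2


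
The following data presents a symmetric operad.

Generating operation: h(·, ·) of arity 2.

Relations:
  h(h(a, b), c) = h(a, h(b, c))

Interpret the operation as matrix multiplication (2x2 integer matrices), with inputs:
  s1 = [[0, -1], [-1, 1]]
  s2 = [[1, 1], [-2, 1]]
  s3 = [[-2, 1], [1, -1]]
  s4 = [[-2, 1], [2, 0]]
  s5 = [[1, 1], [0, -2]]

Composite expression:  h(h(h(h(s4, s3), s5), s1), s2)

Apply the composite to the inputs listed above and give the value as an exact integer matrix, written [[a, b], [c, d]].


h(s4, s3) = [[5, -3], [-4, 2]]
h(h(s4, s3), s5) = [[5, 11], [-4, -8]]
h(h(h(s4, s3), s5), s1) = [[-11, 6], [8, -4]]
h(h(h(h(s4, s3), s5), s1), s2) = [[-23, -5], [16, 4]]

[[-23, -5], [16, 4]]


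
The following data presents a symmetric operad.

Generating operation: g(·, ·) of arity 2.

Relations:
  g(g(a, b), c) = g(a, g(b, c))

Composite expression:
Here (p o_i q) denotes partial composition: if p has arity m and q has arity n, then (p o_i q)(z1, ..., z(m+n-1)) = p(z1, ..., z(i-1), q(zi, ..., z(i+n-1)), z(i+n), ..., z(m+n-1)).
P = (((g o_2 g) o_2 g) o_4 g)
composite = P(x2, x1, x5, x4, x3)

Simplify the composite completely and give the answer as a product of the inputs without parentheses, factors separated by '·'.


Key point: g is associative — brackets drop, the x-order remains.
g(x1, x5) linearizes to x1 · x5
g(x4, x3) linearizes to x4 · x3
g(g(x1, x5), g(x4, x3)) linearizes to x1 · x5 · x4 · x3
g(x2, g(g(x1, x5), g(x4, x3))) linearizes to x2 · x1 · x5 · x4 · x3

x2 · x1 · x5 · x4 · x3


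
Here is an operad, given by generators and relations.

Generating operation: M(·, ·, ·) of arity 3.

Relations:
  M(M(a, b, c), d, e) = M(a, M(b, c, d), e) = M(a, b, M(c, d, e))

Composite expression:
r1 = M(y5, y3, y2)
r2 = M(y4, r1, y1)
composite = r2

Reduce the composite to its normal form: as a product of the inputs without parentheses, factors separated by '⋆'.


Every regrouping of M is equal, so read the y-inputs in written order.
M(y5, y3, y2) collapses to y5 ⋆ y3 ⋆ y2
M(y4, M(y5, y3, y2), y1) collapses to y4 ⋆ y5 ⋆ y3 ⋆ y2 ⋆ y1

y4 ⋆ y5 ⋆ y3 ⋆ y2 ⋆ y1


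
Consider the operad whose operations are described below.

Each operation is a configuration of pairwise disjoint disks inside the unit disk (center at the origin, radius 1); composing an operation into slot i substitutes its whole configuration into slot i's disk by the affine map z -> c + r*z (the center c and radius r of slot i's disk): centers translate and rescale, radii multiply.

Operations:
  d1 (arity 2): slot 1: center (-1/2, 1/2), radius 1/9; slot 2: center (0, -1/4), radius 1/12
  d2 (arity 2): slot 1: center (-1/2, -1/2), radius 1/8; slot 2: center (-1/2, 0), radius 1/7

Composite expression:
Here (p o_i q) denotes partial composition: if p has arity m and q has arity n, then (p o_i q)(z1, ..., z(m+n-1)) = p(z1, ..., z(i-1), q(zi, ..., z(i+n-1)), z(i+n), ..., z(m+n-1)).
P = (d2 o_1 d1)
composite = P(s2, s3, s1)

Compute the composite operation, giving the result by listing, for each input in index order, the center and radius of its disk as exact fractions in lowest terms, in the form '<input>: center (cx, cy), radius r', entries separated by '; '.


Follow each s-input down from d2: c' goes to c + r*c', radius to r*r'.
s2: after 2 affine steps, its disk has center (-9/16, -7/16), radius 1/72
s3: after 2 affine steps, its disk has center (-1/2, -17/32), radius 1/96
s1: after 1 affine step, its disk has center (-1/2, 0), radius 1/7

s1: center (-1/2, 0), radius 1/7; s2: center (-9/16, -7/16), radius 1/72; s3: center (-1/2, -17/32), radius 1/96


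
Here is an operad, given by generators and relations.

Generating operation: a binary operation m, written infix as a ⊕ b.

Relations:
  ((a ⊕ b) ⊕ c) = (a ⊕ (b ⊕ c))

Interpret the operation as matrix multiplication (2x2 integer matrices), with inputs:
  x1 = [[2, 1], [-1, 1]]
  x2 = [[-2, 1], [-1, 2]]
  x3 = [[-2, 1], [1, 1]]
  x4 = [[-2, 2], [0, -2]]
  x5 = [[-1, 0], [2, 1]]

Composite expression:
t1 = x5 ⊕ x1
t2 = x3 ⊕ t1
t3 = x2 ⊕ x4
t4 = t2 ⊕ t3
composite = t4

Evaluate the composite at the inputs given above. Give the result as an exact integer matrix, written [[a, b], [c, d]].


[[38, -72], [8, -18]]

(x5 ⊕ x1) = [[-2, -1], [3, 3]]
(x3 ⊕ (x5 ⊕ x1)) = [[7, 5], [1, 2]]
(x2 ⊕ x4) = [[4, -6], [2, -6]]
((x3 ⊕ (x5 ⊕ x1)) ⊕ (x2 ⊕ x4)) = [[38, -72], [8, -18]]


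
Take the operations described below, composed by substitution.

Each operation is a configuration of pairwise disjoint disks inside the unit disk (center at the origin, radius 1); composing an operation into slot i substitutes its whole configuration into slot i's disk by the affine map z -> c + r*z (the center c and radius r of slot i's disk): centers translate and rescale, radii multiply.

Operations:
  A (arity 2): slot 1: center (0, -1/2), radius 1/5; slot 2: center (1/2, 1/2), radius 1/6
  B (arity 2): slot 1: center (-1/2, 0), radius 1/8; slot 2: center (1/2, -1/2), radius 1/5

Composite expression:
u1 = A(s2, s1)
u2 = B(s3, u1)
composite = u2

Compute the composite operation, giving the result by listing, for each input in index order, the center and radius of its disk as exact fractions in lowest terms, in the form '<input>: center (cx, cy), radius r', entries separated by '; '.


Nesting under B composes maps z -> c + r*z down each s-path.
for s3, the 1-step affine chain lands on center (-1/2, 0), radius 1/8
for s2, the 2-step affine chain lands on center (1/2, -3/5), radius 1/25
for s1, the 2-step affine chain lands on center (3/5, -2/5), radius 1/30

s1: center (3/5, -2/5), radius 1/30; s2: center (1/2, -3/5), radius 1/25; s3: center (-1/2, 0), radius 1/8


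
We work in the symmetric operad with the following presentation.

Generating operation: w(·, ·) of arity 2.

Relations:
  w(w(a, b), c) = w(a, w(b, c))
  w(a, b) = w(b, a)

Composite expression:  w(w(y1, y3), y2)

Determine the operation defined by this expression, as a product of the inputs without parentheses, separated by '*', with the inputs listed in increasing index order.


y1 * y2 * y3

Both nesting and order wash out for w; what remains is which y's occur.
w(y1, y3) linearizes to y1 * y3
w(w(y1, y3), y2) linearizes to y1 * y3 * y2
the factors in increasing index order: y1 * y2 * y3


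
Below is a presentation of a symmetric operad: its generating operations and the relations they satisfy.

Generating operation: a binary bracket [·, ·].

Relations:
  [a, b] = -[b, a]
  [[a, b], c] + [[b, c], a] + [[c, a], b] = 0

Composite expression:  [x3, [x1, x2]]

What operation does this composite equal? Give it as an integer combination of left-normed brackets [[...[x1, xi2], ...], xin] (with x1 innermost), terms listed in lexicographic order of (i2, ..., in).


-[[x1, x2], x3]

In the tensor algebra, words opening x1 carry the x1-anchored form.
Composite bracket: [x3, [x1, x2]]
Each bracket splits as ab - ba, giving 4 signed words (2^2 = 4).
The x1-initial words carry the normal form:
  word x1x2x3 has sign -1, contributing -[[x1, x2], x3]


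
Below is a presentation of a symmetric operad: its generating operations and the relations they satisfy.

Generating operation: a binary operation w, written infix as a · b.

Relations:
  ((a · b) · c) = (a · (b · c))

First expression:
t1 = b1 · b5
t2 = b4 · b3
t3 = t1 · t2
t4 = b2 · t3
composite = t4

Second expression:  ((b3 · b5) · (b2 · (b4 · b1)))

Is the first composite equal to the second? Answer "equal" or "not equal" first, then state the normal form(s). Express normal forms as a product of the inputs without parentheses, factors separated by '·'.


not equal; first: b2 · b1 · b5 · b4 · b3; second: b3 · b5 · b2 · b4 · b1

Reducing the first expression gives b2 · b1 · b5 · b4 · b3
Reducing the second expression gives b3 · b5 · b2 · b4 · b1
Distinct normal forms: not equal.


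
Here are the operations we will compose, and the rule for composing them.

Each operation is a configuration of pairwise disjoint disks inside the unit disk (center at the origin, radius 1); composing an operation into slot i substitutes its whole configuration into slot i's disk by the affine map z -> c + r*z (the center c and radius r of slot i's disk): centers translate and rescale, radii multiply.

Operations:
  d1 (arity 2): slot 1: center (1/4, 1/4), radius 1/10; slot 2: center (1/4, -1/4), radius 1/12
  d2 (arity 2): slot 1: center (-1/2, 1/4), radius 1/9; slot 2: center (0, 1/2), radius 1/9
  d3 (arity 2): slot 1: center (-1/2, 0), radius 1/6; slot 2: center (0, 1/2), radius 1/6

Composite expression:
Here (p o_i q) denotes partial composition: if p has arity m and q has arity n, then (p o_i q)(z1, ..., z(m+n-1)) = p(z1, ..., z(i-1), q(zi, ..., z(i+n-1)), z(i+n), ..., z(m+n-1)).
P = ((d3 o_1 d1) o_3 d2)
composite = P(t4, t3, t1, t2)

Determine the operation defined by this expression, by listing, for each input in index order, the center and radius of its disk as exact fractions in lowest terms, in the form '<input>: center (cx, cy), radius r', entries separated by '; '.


t1: center (-1/12, 13/24), radius 1/54; t2: center (0, 7/12), radius 1/54; t3: center (-11/24, -1/24), radius 1/72; t4: center (-11/24, 1/24), radius 1/60


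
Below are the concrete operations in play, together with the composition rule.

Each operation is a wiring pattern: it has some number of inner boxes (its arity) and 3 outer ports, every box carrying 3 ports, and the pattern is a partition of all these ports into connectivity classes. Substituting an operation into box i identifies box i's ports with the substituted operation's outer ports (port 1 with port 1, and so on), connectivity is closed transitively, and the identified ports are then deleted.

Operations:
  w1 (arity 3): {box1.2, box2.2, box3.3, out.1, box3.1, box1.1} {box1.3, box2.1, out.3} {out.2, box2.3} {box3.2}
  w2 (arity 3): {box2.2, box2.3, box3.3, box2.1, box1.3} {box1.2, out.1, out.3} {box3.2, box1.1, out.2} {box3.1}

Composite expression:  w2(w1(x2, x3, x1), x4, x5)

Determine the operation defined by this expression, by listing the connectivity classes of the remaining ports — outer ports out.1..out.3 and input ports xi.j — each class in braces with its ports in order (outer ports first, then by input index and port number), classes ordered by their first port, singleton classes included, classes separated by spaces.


{out.1, out.3, x3.3} {out.2, x1.1, x1.3, x2.1, x2.2, x3.2, x5.2} {x1.2} {x2.3, x3.1, x4.1, x4.2, x4.3, x5.3} {x5.1}


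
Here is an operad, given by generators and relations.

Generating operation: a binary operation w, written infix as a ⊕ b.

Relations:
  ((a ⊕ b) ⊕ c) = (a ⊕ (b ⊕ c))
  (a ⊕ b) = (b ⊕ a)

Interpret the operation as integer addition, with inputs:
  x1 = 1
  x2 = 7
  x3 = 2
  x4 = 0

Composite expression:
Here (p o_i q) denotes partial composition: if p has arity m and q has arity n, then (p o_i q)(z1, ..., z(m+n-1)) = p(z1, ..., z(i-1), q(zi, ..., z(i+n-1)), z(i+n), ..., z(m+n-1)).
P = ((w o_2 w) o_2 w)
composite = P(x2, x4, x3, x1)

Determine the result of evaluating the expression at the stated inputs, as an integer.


(x4 ⊕ x3) = 2
((x4 ⊕ x3) ⊕ x1) = 3
(x2 ⊕ ((x4 ⊕ x3) ⊕ x1)) = 10

10


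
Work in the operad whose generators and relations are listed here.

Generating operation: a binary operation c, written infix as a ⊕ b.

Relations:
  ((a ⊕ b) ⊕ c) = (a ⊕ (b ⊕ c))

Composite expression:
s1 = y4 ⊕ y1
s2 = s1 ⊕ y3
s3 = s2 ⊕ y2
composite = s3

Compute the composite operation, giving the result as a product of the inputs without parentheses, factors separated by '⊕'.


y4 ⊕ y1 ⊕ y3 ⊕ y2

Every regrouping of c is equal, so read the y-inputs in written order.
(y4 ⊕ y1) linearizes to y4 ⊕ y1
((y4 ⊕ y1) ⊕ y3) linearizes to y4 ⊕ y1 ⊕ y3
(((y4 ⊕ y1) ⊕ y3) ⊕ y2) linearizes to y4 ⊕ y1 ⊕ y3 ⊕ y2


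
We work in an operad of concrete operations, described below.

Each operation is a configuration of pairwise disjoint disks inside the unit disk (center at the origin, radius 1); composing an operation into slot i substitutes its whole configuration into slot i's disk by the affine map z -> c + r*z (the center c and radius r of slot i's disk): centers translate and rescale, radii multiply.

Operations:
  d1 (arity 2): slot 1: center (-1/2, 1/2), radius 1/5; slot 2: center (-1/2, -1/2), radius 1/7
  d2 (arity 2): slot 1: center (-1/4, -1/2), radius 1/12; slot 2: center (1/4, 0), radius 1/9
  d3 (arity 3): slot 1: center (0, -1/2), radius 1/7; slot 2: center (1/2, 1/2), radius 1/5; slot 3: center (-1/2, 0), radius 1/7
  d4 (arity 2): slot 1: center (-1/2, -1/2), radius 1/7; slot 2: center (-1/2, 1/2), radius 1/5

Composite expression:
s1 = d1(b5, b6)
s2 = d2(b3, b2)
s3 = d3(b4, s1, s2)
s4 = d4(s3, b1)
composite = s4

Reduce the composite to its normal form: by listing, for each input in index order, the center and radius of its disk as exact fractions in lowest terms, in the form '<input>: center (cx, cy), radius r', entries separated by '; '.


b1: center (-1/2, 1/2), radius 1/5; b2: center (-111/196, -1/2), radius 1/441; b3: center (-113/196, -25/49), radius 1/588; b4: center (-1/2, -4/7), radius 1/49; b5: center (-31/70, -29/70), radius 1/175; b6: center (-31/70, -31/70), radius 1/245


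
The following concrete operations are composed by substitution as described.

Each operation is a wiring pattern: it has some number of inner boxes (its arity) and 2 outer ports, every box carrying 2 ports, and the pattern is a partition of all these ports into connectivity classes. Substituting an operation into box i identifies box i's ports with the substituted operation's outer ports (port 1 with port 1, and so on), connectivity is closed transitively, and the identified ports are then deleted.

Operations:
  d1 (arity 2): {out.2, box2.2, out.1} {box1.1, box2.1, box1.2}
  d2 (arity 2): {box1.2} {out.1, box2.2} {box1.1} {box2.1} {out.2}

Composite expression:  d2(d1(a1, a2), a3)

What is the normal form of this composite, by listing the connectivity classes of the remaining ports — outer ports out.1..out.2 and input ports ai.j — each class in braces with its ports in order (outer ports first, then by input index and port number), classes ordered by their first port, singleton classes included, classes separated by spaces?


{out.1, a3.2} {out.2} {a1.1, a1.2, a2.1} {a2.2} {a3.1}

Connectivity passes through glued d2-boundaries; trace each wire chain.
d1 over (a1, a2) gives {out.1, out.2, a2.2} {a1.1, a1.2, a2.1}, out.j being that stage's outer ports
d2 over (a1, a2, a3) gives {out.1, a3.2} {out.2} {a1.1, a1.2, a2.1} {a2.2} {a3.1}, out.j being that stage's outer ports


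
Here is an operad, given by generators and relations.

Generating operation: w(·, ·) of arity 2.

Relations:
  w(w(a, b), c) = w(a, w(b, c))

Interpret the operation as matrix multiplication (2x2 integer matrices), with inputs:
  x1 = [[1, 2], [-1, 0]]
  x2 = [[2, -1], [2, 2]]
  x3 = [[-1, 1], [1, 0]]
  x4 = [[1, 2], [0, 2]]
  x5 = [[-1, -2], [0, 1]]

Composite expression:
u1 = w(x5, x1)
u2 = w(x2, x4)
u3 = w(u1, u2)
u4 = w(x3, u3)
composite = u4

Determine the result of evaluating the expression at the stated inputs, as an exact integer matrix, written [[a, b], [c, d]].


[[0, 12], [-2, -14]]

w(x5, x1) = [[1, -2], [-1, 0]]
w(x2, x4) = [[2, 2], [2, 8]]
w(w(x5, x1), w(x2, x4)) = [[-2, -14], [-2, -2]]
w(x3, w(w(x5, x1), w(x2, x4))) = [[0, 12], [-2, -14]]


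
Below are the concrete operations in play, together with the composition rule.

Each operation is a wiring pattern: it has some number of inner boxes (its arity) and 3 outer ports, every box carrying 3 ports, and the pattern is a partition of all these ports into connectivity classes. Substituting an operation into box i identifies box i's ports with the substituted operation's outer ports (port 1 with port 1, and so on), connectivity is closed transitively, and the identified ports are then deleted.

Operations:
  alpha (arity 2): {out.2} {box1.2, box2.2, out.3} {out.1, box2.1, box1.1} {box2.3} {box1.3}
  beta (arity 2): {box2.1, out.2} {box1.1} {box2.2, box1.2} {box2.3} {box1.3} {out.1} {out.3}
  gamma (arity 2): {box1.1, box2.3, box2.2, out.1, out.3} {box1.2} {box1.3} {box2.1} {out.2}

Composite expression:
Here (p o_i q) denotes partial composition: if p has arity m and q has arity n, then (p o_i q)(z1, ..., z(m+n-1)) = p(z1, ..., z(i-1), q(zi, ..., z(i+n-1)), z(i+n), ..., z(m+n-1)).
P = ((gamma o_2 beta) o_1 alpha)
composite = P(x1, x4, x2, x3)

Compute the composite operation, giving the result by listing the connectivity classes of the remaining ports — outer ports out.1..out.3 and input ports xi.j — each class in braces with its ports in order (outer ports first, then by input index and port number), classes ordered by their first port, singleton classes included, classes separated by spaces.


{out.1, out.3, x1.1, x3.1, x4.1} {out.2} {x1.2, x4.2} {x1.3} {x2.1} {x2.2, x3.2} {x2.3} {x3.3} {x4.3}

Two ports join when wires chain via gamma-identified ports.
stage alpha: inputs (x1, x4), connectivity {out.1, x1.1, x4.1} {out.2} {out.3, x1.2, x4.2} {x1.3} {x4.3}, out.j its boundary
stage beta: inputs (x2, x3), connectivity {out.1} {out.2, x3.1} {out.3} {x2.1} {x2.2, x3.2} {x2.3} {x3.3}, out.j its boundary
stage gamma: inputs (x1, x4, x2, x3), connectivity {out.1, out.3, x1.1, x3.1, x4.1} {out.2} {x1.2, x4.2} {x1.3} {x2.1} {x2.2, x3.2} {x2.3} {x3.3} {x4.3}, out.j its boundary


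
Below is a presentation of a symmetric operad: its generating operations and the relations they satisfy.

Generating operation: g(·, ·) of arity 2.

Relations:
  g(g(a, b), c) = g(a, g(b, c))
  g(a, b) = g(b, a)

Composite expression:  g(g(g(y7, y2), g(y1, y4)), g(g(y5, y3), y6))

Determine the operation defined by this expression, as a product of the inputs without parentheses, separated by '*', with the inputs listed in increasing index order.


y1 * y2 * y3 * y4 * y5 * y6 * y7

Shape and order are irrelevant to g; the y-input set decides.
g(y7, y2) flattens to y7 * y2
g(y1, y4) flattens to y1 * y4
g(g(y7, y2), g(y1, y4)) flattens to y7 * y2 * y1 * y4
g(y5, y3) flattens to y5 * y3
g(g(y5, y3), y6) flattens to y5 * y3 * y6
g(g(g(y7, y2), g(y1, y4)), g(g(y5, y3), y6)) flattens to y7 * y2 * y1 * y4 * y5 * y3 * y6
rearranged into index order: y1 * y2 * y3 * y4 * y5 * y6 * y7


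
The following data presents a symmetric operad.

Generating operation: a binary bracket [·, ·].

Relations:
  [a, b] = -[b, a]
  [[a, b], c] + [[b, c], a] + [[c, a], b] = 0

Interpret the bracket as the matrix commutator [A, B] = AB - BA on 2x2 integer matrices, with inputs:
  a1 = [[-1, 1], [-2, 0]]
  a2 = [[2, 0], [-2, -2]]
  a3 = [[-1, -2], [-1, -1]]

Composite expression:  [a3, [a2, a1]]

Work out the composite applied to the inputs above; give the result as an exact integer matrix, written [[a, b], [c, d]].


[[-16, 8], [-4, 16]]

[a2, a1] = [[2, 4], [10, -2]]
[a3, [a2, a1]] = [[-16, 8], [-4, 16]]


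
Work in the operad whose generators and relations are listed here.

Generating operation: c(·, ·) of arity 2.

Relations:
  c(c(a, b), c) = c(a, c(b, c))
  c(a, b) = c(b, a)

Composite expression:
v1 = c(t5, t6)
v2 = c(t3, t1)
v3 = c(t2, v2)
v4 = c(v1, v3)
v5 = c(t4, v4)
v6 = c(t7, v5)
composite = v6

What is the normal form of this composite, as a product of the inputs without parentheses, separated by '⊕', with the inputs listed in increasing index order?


t1 ⊕ t2 ⊕ t3 ⊕ t4 ⊕ t5 ⊕ t6 ⊕ t7

Key point: c commutes, so take the t-inputs in any fixed order.
c(t5, t6) flattens to t5 ⊕ t6
c(t3, t1) flattens to t3 ⊕ t1
c(t2, c(t3, t1)) flattens to t2 ⊕ t3 ⊕ t1
c(c(t5, t6), c(t2, c(t3, t1))) flattens to t5 ⊕ t6 ⊕ t2 ⊕ t3 ⊕ t1
c(t4, c(c(t5, t6), c(t2, c(t3, t1)))) flattens to t4 ⊕ t5 ⊕ t6 ⊕ t2 ⊕ t3 ⊕ t1
c(t7, c(t4, c(c(t5, t6), c(t2, c(t3, t1))))) flattens to t7 ⊕ t4 ⊕ t5 ⊕ t6 ⊕ t2 ⊕ t3 ⊕ t1
rearranged into index order: t1 ⊕ t2 ⊕ t3 ⊕ t4 ⊕ t5 ⊕ t6 ⊕ t7


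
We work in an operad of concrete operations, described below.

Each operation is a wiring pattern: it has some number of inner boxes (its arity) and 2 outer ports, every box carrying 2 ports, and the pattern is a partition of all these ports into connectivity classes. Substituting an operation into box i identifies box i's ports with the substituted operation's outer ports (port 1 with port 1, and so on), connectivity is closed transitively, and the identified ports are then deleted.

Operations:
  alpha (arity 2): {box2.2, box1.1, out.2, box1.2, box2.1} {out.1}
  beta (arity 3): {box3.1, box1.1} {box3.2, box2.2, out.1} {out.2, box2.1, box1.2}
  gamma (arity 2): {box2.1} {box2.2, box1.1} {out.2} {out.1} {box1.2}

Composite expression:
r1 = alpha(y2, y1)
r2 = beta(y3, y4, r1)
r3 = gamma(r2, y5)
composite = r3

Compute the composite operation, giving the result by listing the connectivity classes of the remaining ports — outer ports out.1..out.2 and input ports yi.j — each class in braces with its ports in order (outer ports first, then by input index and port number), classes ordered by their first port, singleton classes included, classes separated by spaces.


{out.1} {out.2} {y1.1, y1.2, y2.1, y2.2, y4.2, y5.2} {y3.1} {y3.2, y4.1} {y5.1}

Connectivity passes through glued gamma-boundaries; trace each wire chain.
the subtree at alpha composes to {out.1} {out.2, y1.1, y1.2, y2.1, y2.2} on (y2, y1); out.j = own outer ports
the subtree at beta composes to {out.1, y1.1, y1.2, y2.1, y2.2, y4.2} {out.2, y3.2, y4.1} {y3.1} on (y3, y4, y2, y1); out.j = own outer ports
the subtree at gamma composes to {out.1} {out.2} {y1.1, y1.2, y2.1, y2.2, y4.2, y5.2} {y3.1} {y3.2, y4.1} {y5.1} on (y3, y4, y2, y1, y5); out.j = own outer ports


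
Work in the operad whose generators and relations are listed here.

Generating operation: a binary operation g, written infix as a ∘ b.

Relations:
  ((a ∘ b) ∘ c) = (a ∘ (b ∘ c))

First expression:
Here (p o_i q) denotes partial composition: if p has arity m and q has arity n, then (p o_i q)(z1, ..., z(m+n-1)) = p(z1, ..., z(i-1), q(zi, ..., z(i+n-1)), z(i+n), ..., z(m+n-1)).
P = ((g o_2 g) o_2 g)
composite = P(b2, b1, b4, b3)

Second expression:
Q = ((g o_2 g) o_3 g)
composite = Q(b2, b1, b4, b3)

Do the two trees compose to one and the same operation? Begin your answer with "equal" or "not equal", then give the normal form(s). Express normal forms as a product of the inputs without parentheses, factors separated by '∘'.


equal: each reduces to b2 ∘ b1 ∘ b4 ∘ b3

Normal form of the first expression: b2 ∘ b1 ∘ b4 ∘ b3
Normal form of the second expression: b2 ∘ b1 ∘ b4 ∘ b3
Both agree, so they are equal.


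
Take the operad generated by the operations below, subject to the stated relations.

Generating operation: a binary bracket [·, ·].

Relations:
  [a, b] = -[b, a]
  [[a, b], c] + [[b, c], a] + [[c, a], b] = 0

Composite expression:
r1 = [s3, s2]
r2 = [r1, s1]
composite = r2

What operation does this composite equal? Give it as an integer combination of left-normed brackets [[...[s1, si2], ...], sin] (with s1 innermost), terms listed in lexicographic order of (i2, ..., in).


[[s1, s2], s3] - [[s1, s3], s2]

A multilinear Lie element is pinned by s1-initial words (s1 innermost).
Composite bracket: [[s3, s2], s1]
Under [a, b] = ab - ba we get 4 signed associative words (2^2 = 4).
Only words starting with s1 matter:
  from s1s2s3, sign +1: term +[[s1, s2], s3]
  from s1s3s2, sign -1: term -[[s1, s3], s2]


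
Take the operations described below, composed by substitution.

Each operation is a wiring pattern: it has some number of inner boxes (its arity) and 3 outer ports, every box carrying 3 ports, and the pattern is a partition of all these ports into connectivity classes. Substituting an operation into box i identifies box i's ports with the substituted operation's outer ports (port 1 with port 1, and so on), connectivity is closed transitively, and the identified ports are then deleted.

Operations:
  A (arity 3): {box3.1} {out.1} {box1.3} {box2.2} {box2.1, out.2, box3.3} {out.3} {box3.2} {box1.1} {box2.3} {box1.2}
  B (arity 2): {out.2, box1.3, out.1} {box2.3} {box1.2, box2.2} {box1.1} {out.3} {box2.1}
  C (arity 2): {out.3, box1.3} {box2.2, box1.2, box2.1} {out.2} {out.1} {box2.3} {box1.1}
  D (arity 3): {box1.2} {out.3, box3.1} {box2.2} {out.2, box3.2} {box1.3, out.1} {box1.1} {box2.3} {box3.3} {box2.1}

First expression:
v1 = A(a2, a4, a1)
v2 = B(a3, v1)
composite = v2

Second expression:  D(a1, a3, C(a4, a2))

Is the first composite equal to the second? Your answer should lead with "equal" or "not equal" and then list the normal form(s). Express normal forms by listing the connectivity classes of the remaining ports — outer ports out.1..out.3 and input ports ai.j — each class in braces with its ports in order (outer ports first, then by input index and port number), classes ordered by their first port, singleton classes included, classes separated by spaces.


not equal; first: {out.1, out.2, a3.3} {out.3} {a1.1} {a1.2} {a1.3, a3.2, a4.1} {a2.1} {a2.2} {a2.3} {a3.1} {a4.2} {a4.3}; second: {out.1, a1.3} {out.2} {out.3} {a1.1} {a1.2} {a2.1, a2.2, a4.2} {a2.3} {a3.1} {a3.2} {a3.3} {a4.1} {a4.3}

The first expression, normalized: {out.1, out.2, a3.3} {out.3} {a1.1} {a1.2} {a1.3, a3.2, a4.1} {a2.1} {a2.2} {a2.3} {a3.1} {a4.2} {a4.3}
The second expression, normalized: {out.1, a1.3} {out.2} {out.3} {a1.1} {a1.2} {a2.1, a2.2, a4.2} {a2.3} {a3.1} {a3.2} {a3.3} {a4.1} {a4.3}
No match — not equal.


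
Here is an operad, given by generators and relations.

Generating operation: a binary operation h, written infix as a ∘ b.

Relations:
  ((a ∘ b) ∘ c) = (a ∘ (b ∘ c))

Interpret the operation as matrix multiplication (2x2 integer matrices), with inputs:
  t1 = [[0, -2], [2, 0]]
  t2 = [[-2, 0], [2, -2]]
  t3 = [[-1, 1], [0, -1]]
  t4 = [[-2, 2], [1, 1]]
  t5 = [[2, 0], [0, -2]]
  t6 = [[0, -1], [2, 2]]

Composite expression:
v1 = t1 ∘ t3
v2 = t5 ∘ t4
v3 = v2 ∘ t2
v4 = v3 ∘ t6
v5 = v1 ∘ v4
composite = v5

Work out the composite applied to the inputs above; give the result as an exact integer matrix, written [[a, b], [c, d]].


[[16, 16], [48, 80]]

(t1 ∘ t3) = [[0, 2], [-2, 2]]
(t5 ∘ t4) = [[-4, 4], [-2, -2]]
((t5 ∘ t4) ∘ t2) = [[16, -8], [0, 4]]
(((t5 ∘ t4) ∘ t2) ∘ t6) = [[-16, -32], [8, 8]]
((t1 ∘ t3) ∘ (((t5 ∘ t4) ∘ t2) ∘ t6)) = [[16, 16], [48, 80]]


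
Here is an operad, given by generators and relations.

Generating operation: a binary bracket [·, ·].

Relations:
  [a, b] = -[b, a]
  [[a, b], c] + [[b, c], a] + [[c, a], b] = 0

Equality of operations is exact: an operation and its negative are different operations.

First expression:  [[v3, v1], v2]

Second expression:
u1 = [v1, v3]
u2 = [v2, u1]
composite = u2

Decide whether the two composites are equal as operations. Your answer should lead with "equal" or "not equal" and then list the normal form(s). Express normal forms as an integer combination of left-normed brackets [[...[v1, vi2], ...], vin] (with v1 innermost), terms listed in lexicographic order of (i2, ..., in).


The first expression reduces to -[[v1, v3], v2]
The second expression reduces to -[[v1, v3], v2]
The forms coincide; equal.

equal: each reduces to -[[v1, v3], v2]
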